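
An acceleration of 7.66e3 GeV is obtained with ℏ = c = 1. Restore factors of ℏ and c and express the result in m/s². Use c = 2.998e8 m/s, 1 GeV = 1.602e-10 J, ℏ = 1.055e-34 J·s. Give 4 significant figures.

Acceleration is [L]/[T]² = c·[E]/ℏ.
1 GeV → c/ℏ × (1 GeV in J) = 4.552e32 m/s².
Result: 7.66e3 × 4.552e32 = 3.487e36 m/s².

3.487e36 m/s²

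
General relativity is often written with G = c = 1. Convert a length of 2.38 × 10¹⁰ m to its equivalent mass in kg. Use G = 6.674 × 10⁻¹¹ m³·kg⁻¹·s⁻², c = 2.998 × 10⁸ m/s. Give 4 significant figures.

3.205 × 10³⁷ kg

Length → mass via c²/G.
2.38 × 10¹⁰ m × (c²/G) = 3.205 × 10³⁷ kg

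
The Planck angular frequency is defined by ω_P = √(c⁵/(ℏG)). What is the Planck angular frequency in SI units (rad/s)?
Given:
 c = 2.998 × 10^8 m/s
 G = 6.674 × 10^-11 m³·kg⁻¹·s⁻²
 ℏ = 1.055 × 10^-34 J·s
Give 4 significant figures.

ω_P = √(c⁵/(ℏG))
  = √(3.440 × 10^86)
  = 1.855 × 10^43 rad/s

1.855 × 10^43 rad/s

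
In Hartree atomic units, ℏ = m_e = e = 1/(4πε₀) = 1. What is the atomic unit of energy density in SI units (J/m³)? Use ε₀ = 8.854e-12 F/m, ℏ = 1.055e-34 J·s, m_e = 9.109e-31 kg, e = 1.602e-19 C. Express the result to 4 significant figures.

The unique combination of the constants set to 1 with dimensions of energy density is u_au = E_h/a₀³ = m_e⁴e¹⁰/((4πε₀)⁵ℏ⁸).
E_h = 4.354e-18 J
a₀ = 5.297e-11 m
E_h/a₀³ = 2.929e13 J/m³

2.929e13 J/m³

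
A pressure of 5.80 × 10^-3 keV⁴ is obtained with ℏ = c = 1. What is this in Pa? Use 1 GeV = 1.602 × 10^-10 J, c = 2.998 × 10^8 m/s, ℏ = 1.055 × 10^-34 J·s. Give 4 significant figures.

Pressure is [E]/[L]³ = [E]⁴/(ℏc)³.
1 GeV⁴ → 1/(ℏc)³ × (1 GeV in J)⁴ = 2.082 × 10^37 Pa.
Convert the energy scale: 5.80 × 10^-3 keV⁴ = 5.80 × 10^-27 GeV⁴.
Result: 5.80 × 10^-27 × 2.082 × 10^37 = 1.207 × 10^11 Pa.

1.207 × 10^11 Pa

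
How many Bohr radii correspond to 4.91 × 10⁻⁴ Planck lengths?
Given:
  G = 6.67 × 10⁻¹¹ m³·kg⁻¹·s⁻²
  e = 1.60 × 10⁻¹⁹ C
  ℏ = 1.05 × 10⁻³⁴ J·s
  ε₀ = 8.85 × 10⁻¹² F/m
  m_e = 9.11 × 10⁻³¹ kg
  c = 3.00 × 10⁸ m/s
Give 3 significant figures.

1.50 × 10⁻²⁸

Planck length: ℓ_P = √(ℏG/c³) = 1.61 × 10⁻³⁵ m
Bohr radius: a₀ = 4πε₀ℏ²/(m_e e²) = 5.26 × 10⁻¹¹ m
4.91 × 10⁻⁴ × 1.61 × 10⁻³⁵ / 5.26 × 10⁻¹¹ = 1.50 × 10⁻²⁸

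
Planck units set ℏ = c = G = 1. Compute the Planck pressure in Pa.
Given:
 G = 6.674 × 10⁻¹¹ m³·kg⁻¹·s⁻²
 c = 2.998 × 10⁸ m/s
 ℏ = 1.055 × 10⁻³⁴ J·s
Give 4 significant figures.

From ℏ = c = G = 1 the pressure scale is p_P = c⁷/(ℏG²).
  = 2.177 × 10⁵⁹ / 4.699 × 10⁻⁵⁵
  = 4.632 × 10¹¹³ Pa

4.632 × 10¹¹³ Pa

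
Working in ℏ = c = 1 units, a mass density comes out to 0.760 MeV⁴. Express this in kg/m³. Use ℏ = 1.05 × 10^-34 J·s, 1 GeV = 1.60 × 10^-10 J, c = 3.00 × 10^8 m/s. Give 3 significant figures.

Mass density is [E]/(c²[L]³) = [E]⁴/(ℏ³c⁵).
1 GeV⁴ → 1/(ℏ³c⁵) × (1 GeV in J)⁴ = 2.33 × 10^20 kg/m³.
Convert the energy scale: 0.760 MeV⁴ = 7.60 × 10^-13 GeV⁴.
Result: 7.60 × 10^-13 × 2.33 × 10^20 = 1.77 × 10^8 kg/m³.

1.77 × 10^8 kg/m³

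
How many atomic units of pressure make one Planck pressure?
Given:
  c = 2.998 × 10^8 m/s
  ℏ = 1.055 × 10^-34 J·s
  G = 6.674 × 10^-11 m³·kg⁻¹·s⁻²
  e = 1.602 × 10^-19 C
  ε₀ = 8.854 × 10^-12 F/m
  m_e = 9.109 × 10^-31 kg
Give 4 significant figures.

Planck pressure: p_P = c⁷/(ℏG²) = 4.632 × 10^113 Pa
atomic unit of pressure: P_au = E_h/a₀³ = m_e⁴e¹⁰/((4πε₀)⁵ℏ⁸) = 2.929 × 10^13 Pa
ratio = 4.632 × 10^113 / 2.929 × 10^13 = 1.581 × 10^100

1.581 × 10^100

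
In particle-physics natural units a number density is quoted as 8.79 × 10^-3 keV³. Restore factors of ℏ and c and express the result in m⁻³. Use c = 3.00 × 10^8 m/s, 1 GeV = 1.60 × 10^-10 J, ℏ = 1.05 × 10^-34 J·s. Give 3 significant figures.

1.15 × 10^27 m⁻³

Number density is [L]⁻³ = [E]³/(ℏc)³.
1 GeV³ → 1/(ℏc)³ × (1 GeV in J)³ = 1.31 × 10^47 m⁻³.
Convert the energy scale: 8.79 × 10^-3 keV³ = 8.79 × 10^-21 GeV³.
Result: 8.79 × 10^-21 × 1.31 × 10^47 = 1.15 × 10^27 m⁻³.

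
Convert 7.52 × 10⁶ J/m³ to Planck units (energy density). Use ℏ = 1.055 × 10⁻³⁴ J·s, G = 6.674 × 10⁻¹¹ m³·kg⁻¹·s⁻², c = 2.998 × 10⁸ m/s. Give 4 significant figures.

Planck energy density: u_P = c⁷/(ℏG²) = 4.632 × 10¹¹³ J/m³.
7.52 × 10⁶ / 4.632 × 10¹¹³ = 1.623 × 10⁻¹⁰⁷

1.623 × 10⁻¹⁰⁷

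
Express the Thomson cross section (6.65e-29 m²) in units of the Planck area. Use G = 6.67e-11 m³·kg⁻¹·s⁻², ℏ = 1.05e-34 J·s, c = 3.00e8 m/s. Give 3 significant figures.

2.56e41

Planck area: A_P = ℏG/c³ = 2.59e-70 m².
6.65e-29 / 2.59e-70 = 2.56e41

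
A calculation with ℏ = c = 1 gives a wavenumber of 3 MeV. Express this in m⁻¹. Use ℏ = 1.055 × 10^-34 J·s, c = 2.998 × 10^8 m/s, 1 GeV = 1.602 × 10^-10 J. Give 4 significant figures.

1.519 × 10^13 m⁻¹

Inverse length is [E]/(ℏc).
1 GeV → 1/(ℏc) × (1 GeV in J) = 5.065 × 10^15 m⁻¹.
Convert the energy scale: 3 MeV = 3.00 × 10^-3 GeV.
Result: 3.00 × 10^-3 × 5.065 × 10^15 = 1.519 × 10^13 m⁻¹.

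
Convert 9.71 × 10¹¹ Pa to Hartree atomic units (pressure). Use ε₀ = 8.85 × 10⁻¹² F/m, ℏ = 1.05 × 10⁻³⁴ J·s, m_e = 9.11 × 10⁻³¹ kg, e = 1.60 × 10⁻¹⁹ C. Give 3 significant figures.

0.0322

atomic unit of pressure: P_au = E_h/a₀³ = m_e⁴e¹⁰/((4πε₀)⁵ℏ⁸) = 3.01 × 10¹³ Pa.
9.71 × 10¹¹ / 3.01 × 10¹³ = 0.0322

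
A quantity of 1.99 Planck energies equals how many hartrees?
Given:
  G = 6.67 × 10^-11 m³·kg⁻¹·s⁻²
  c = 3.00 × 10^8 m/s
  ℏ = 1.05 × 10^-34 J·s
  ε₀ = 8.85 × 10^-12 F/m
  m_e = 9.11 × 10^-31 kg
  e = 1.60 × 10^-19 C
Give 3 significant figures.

Planck energy: E_P = √(ℏc⁵/G) = 1.96 × 10^9 J
hartree: E_h = m_e e⁴/(4πε₀ℏ)² = 4.38 × 10^-18 J
1.99 × 1.96 × 10^9 / 4.38 × 10^-18 = 8.89 × 10^26

8.89 × 10^26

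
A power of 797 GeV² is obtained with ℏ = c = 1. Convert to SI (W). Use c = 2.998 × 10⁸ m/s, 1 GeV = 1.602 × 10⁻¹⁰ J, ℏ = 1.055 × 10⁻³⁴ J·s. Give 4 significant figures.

Power is [E]/[T] = [E]²/ℏ.
1 GeV² → 1/ℏ × (1 GeV in J)² = 2.433 × 10¹⁴ W.
Result: 797 × 2.433 × 10¹⁴ = 1.939 × 10¹⁷ W.

1.939 × 10¹⁷ W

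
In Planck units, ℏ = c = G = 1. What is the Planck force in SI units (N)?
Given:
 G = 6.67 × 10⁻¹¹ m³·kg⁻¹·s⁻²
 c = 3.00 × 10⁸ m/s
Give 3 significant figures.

Dimensional analysis gives F_P = c⁴/G.
  = 8.10 × 10³³ / 6.67 × 10⁻¹¹
  = 1.21 × 10⁴⁴ N

1.21 × 10⁴⁴ N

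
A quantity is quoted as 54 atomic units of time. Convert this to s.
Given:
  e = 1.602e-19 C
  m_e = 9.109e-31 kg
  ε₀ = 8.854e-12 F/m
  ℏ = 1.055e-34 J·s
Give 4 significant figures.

One atomic unit of time: τ_au = (4πε₀)²ℏ³/(m_e e⁴) = 2.423e-17 s.
54 × 2.423e-17 s = 1.308e-15 s

1.308e-15 s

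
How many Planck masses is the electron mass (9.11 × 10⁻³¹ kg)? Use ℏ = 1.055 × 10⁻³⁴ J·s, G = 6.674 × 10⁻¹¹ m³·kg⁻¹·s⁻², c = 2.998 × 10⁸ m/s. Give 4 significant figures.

Planck mass: m_P = √(ℏc/G) = 2.177 × 10⁻⁸ kg.
9.11 × 10⁻³¹ / 2.177 × 10⁻⁸ = 4.185 × 10⁻²³

4.185 × 10⁻²³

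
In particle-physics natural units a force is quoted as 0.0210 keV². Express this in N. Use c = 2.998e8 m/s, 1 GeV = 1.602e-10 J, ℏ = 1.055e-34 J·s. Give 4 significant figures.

Force is [E]/[L] = [E]²/(ℏc); restore (ℏc)⁻¹.
1 GeV² → 1/(ℏc) × (1 GeV in J)² = 8.114e5 N.
Convert the energy scale: 0.0210 keV² = 2.10e-14 GeV².
Result: 2.10e-14 × 8.114e5 = 1.704e-8 N.

1.704e-8 N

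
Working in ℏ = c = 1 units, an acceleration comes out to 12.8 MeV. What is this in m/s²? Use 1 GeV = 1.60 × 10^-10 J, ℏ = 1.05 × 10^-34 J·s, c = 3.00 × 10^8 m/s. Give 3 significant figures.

Acceleration is [L]/[T]² = c·[E]/ℏ.
1 GeV → c/ℏ × (1 GeV in J) = 4.57 × 10^32 m/s².
Convert the energy scale: 12.8 MeV = 0.0128 GeV.
Result: 0.0128 × 4.57 × 10^32 = 5.85 × 10^30 m/s².

5.85 × 10^30 m/s²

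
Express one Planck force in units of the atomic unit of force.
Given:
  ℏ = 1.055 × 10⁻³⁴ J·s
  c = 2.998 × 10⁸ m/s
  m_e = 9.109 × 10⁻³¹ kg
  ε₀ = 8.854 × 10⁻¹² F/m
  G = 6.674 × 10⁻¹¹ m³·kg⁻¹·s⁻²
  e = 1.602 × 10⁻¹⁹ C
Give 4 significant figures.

Planck force: F_P = c⁴/G = 1.210 × 10⁴⁴ N
atomic unit of force: F_au = E_h/a₀ = m_e²e⁶/((4πε₀)³ℏ⁴) = 8.220 × 10⁻⁸ N
ratio = 1.210 × 10⁴⁴ / 8.220 × 10⁻⁸ = 1.473 × 10⁵¹

1.473 × 10⁵¹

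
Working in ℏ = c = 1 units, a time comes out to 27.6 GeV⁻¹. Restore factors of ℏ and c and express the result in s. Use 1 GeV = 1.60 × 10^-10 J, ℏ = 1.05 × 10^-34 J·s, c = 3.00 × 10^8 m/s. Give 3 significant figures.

1.81 × 10^-23 s

A time is [E]⁻¹ in ℏ=c=1; restore one factor of ℏ.
1 GeV⁻¹ → ℏ × (1 GeV in J)⁻¹ = 6.56 × 10^-25 s.
Result: 27.6 × 6.56 × 10^-25 = 1.81 × 10^-23 s.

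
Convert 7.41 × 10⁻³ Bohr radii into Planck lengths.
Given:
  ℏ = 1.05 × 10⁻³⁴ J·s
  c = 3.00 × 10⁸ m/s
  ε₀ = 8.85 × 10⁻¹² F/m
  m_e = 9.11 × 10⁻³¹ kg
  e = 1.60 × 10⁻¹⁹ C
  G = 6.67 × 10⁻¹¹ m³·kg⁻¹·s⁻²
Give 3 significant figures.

Bohr radius: a₀ = 4πε₀ℏ²/(m_e e²) = 5.26 × 10⁻¹¹ m
Planck length: ℓ_P = √(ℏG/c³) = 1.61 × 10⁻³⁵ m
7.41 × 10⁻³ × 5.26 × 10⁻¹¹ / 1.61 × 10⁻³⁵ = 2.42 × 10²²

2.42 × 10²²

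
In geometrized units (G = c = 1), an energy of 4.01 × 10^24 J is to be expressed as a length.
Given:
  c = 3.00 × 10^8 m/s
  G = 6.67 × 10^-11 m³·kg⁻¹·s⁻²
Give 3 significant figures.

Energy → length via G/c⁴.
4.01 × 10^24 J × (G/c⁴) = 3.30 × 10^-20 m

3.30 × 10^-20 m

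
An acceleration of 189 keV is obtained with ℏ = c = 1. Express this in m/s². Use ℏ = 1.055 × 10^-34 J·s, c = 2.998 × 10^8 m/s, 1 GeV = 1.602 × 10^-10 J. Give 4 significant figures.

8.604 × 10^28 m/s²

Acceleration is [L]/[T]² = c·[E]/ℏ.
1 GeV → c/ℏ × (1 GeV in J) = 4.552 × 10^32 m/s².
Convert the energy scale: 189 keV = 1.89 × 10^-4 GeV.
Result: 1.89 × 10^-4 × 4.552 × 10^32 = 8.604 × 10^28 m/s².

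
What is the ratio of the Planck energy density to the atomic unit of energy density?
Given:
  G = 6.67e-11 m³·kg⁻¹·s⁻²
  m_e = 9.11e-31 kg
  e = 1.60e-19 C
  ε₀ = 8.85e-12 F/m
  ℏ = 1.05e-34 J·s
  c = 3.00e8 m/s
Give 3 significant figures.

1.55e100

Planck energy density: u_P = c⁷/(ℏG²) = 4.68e113 J/m³
atomic unit of energy density: u_au = E_h/a₀³ = m_e⁴e¹⁰/((4πε₀)⁵ℏ⁸) = 3.01e13 J/m³
ratio = 4.68e113 / 3.01e13 = 1.55e100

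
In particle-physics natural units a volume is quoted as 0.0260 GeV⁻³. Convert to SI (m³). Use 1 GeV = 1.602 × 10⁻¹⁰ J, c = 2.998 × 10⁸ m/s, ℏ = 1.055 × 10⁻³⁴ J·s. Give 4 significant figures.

2.001 × 10⁻⁴⁹ m³

Volume is [L]³ = [E]⁻³·(ℏc)³.
1 GeV⁻³ → (ℏc)³ × (1 GeV in J)⁻³ = 7.696 × 10⁻⁴⁸ m³.
Result: 0.0260 × 7.696 × 10⁻⁴⁸ = 2.001 × 10⁻⁴⁹ m³.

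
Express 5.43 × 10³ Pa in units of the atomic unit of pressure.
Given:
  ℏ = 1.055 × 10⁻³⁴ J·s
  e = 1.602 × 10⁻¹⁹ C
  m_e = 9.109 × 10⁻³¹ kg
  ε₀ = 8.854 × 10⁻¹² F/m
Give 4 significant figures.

atomic unit of pressure: P_au = E_h/a₀³ = m_e⁴e¹⁰/((4πε₀)⁵ℏ⁸) = 2.929 × 10¹³ Pa.
5.43 × 10³ / 2.929 × 10¹³ = 1.854 × 10⁻¹⁰

1.854 × 10⁻¹⁰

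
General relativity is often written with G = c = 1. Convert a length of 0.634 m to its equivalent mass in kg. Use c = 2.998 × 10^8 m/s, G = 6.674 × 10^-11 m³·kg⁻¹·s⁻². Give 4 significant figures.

8.538 × 10^26 kg

Length → mass via c²/G.
0.634 m × (c²/G) = 8.538 × 10^26 kg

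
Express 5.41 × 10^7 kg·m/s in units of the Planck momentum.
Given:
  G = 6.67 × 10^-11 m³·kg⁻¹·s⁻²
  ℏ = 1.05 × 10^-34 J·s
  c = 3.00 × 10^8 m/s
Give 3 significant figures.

Planck momentum: p_P = √(ℏc³/G) = 6.52 kg·m/s.
5.41 × 10^7 / 6.52 = 8.30 × 10^6

8.30 × 10^6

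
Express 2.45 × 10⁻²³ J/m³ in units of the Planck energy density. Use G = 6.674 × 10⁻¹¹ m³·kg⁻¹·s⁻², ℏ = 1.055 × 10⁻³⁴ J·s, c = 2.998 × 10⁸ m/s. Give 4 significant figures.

5.289 × 10⁻¹³⁷

Planck energy density: u_P = c⁷/(ℏG²) = 4.632 × 10¹¹³ J/m³.
2.45 × 10⁻²³ / 4.632 × 10¹¹³ = 5.289 × 10⁻¹³⁷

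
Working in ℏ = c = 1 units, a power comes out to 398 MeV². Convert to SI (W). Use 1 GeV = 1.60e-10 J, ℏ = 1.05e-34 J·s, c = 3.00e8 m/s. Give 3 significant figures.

Power is [E]/[T] = [E]²/ℏ.
1 GeV² → 1/ℏ × (1 GeV in J)² = 2.44e14 W.
Convert the energy scale: 398 MeV² = 3.98e-4 GeV².
Result: 3.98e-4 × 2.44e14 = 9.70e10 W.

9.70e10 W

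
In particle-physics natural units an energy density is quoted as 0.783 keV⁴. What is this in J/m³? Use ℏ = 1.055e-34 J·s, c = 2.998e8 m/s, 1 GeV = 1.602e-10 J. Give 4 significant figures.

[E]/[L]³ = [E]⁴/(ℏc)³; restore (ℏc)⁻³.
1 GeV⁴ → 1/(ℏc)³ × (1 GeV in J)⁴ = 2.082e37 J/m³.
Convert the energy scale: 0.783 keV⁴ = 7.83e-25 GeV⁴.
Result: 7.83e-25 × 2.082e37 = 1.630e13 J/m³.

1.630e13 J/m³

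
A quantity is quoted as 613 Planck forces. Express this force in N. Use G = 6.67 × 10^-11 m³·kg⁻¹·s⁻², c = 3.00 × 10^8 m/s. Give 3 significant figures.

One Planck force: F_P = c⁴/G = 1.21 × 10^44 N.
613 × 1.21 × 10^44 N = 7.44 × 10^46 N

7.44 × 10^46 N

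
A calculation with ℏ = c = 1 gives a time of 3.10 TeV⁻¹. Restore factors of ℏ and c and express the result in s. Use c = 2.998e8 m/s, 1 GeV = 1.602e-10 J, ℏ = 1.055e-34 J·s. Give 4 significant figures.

A time is [E]⁻¹ in ℏ=c=1; restore one factor of ℏ.
1 GeV⁻¹ → ℏ × (1 GeV in J)⁻¹ = 6.586e-25 s.
Convert the energy scale: 3.10 TeV⁻¹ = 3.10e-3 GeV⁻¹.
Result: 3.10e-3 × 6.586e-25 = 2.042e-27 s.

2.042e-27 s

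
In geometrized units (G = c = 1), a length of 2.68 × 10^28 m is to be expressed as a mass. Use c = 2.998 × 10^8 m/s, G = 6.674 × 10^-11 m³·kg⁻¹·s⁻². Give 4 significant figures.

Length → mass via c²/G.
2.68 × 10^28 m × (c²/G) = 3.609 × 10^55 kg

3.609 × 10^55 kg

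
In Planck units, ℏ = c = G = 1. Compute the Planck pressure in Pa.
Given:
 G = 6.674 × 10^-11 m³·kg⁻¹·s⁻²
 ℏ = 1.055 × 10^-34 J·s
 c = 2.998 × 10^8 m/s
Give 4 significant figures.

From ℏ = c = G = 1 the pressure scale is p_P = c⁷/(ℏG²).
  = 2.177 × 10^59 / 4.699 × 10^-55
  = 4.632 × 10^113 Pa

4.632 × 10^113 Pa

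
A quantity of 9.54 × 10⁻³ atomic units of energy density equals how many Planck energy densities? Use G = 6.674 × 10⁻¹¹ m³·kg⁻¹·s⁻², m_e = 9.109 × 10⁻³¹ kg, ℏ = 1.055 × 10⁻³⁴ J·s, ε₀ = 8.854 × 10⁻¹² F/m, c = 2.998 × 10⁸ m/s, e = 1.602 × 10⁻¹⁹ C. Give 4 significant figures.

atomic unit of energy density: u_au = E_h/a₀³ = m_e⁴e¹⁰/((4πε₀)⁵ℏ⁸) = 2.929 × 10¹³ J/m³
Planck energy density: u_P = c⁷/(ℏG²) = 4.632 × 10¹¹³ J/m³
9.54 × 10⁻³ × 2.929 × 10¹³ / 4.632 × 10¹¹³ = 6.032 × 10⁻¹⁰³

6.032 × 10⁻¹⁰³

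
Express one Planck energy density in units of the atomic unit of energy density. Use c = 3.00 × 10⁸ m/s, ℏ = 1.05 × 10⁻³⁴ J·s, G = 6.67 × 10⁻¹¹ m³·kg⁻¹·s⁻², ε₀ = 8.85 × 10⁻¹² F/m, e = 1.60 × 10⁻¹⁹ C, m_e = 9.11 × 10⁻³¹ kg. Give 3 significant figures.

1.55 × 10¹⁰⁰

Planck energy density: u_P = c⁷/(ℏG²) = 4.68 × 10¹¹³ J/m³
atomic unit of energy density: u_au = E_h/a₀³ = m_e⁴e¹⁰/((4πε₀)⁵ℏ⁸) = 3.01 × 10¹³ J/m³
ratio = 4.68 × 10¹¹³ / 3.01 × 10¹³ = 1.55 × 10¹⁰⁰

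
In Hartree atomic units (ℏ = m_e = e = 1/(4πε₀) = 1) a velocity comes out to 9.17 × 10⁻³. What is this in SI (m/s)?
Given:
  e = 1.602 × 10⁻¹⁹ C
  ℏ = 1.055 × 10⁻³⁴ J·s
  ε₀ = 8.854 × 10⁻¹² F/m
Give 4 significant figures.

One atomic unit of velocity: v_au = e²/(4πε₀ℏ) = 2.186 × 10⁶ m/s.
9.17 × 10⁻³ × 2.186 × 10⁶ m/s = 2.005 × 10⁴ m/s

2.005 × 10⁴ m/s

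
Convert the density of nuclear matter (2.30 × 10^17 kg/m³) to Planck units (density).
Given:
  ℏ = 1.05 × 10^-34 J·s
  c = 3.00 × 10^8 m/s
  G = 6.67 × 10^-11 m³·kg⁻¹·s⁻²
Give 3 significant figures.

4.42 × 10^-80

Planck density: ρ_P = c⁵/(ℏG²) = 5.20 × 10^96 kg/m³.
2.30 × 10^17 / 5.20 × 10^96 = 4.42 × 10^-80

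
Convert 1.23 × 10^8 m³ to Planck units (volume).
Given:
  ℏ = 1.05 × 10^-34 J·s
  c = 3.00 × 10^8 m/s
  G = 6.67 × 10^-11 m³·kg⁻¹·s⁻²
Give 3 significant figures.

Planck volume: V_P = (ℏG/c³)^(3/2) = 4.18 × 10^-105 m³.
1.23 × 10^8 / 4.18 × 10^-105 = 2.94 × 10^112

2.94 × 10^112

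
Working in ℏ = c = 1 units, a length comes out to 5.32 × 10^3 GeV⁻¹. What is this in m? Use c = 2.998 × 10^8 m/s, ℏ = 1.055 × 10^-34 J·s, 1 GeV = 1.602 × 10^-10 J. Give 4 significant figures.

1.050 × 10^-12 m

A length is [E]⁻¹ in ℏ=c=1; restore one factor of ℏc.
1 GeV⁻¹ → ℏc × (1 GeV in J)⁻¹ = 1.974 × 10^-16 m.
Result: 5.32 × 10^3 × 1.974 × 10^-16 = 1.050 × 10^-12 m.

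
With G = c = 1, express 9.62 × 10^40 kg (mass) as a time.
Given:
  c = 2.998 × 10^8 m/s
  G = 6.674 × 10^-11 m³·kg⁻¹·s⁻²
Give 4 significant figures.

Mass → time via G/c³.
9.62 × 10^40 kg × (G/c³) = 2.383 × 10^5 s

2.383 × 10^5 s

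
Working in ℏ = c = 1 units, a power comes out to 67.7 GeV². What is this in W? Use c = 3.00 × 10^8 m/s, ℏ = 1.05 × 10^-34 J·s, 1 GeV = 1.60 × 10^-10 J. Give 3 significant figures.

Power is [E]/[T] = [E]²/ℏ.
1 GeV² → 1/ℏ × (1 GeV in J)² = 2.44 × 10^14 W.
Result: 67.7 × 2.44 × 10^14 = 1.65 × 10^16 W.

1.65 × 10^16 W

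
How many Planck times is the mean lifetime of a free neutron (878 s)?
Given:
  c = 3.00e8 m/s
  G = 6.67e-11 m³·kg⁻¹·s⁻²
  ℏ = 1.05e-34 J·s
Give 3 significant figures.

1.64e46

Planck time: t_P = √(ℏG/c⁵) = 5.37e-44 s.
878 / 5.37e-44 = 1.64e46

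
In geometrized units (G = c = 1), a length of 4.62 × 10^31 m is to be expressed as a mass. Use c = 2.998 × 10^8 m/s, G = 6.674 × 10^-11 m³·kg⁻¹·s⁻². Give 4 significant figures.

6.222 × 10^58 kg

Length → mass via c²/G.
4.62 × 10^31 m × (c²/G) = 6.222 × 10^58 kg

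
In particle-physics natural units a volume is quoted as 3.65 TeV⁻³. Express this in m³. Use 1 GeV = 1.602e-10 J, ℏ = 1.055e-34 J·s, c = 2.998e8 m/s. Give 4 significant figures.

2.809e-56 m³

Volume is [L]³ = [E]⁻³·(ℏc)³.
1 GeV⁻³ → (ℏc)³ × (1 GeV in J)⁻³ = 7.696e-48 m³.
Convert the energy scale: 3.65 TeV⁻³ = 3.65e-9 GeV⁻³.
Result: 3.65e-9 × 7.696e-48 = 2.809e-56 m³.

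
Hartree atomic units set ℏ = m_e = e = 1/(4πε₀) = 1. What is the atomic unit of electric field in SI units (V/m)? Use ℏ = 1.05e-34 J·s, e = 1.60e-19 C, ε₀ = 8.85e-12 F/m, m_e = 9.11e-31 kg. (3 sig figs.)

5.20e11 V/m

The unique combination of the constants set to 1 with dimensions of electric field is E_au = E_h/(e a₀) = m_e²e⁵/((4πε₀)³ℏ⁴).
E_h = 4.38e-18 J
a₀ = 5.26e-11 m
E_h/(e·a₀) = 5.20e11 V/m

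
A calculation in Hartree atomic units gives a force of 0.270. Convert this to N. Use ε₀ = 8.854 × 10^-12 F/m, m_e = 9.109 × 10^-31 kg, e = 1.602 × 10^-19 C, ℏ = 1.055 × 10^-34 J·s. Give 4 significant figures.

2.219 × 10^-8 N

One atomic unit of force: F_au = E_h/a₀ = m_e²e⁶/((4πε₀)³ℏ⁴) = 8.220 × 10^-8 N.
0.270 × 8.220 × 10^-8 N = 2.219 × 10^-8 N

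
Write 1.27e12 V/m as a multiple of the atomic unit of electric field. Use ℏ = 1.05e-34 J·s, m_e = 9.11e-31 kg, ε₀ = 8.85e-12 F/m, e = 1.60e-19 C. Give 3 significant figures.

2.44

atomic unit of electric field: E_au = E_h/(e a₀) = m_e²e⁵/((4πε₀)³ℏ⁴) = 5.20e11 V/m.
1.27e12 / 5.20e11 = 2.44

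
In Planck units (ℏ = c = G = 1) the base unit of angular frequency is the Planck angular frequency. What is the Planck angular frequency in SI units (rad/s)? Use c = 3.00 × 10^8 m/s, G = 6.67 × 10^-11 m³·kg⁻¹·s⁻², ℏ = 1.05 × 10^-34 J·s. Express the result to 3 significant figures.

1.86 × 10^43 rad/s

ω_P = √(c⁵/(ℏG))
  = √(3.47 × 10^86)
  = 1.86 × 10^43 rad/s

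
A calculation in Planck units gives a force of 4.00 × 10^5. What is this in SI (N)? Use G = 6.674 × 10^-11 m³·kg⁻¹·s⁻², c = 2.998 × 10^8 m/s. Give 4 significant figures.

4.842 × 10^49 N

One Planck force: F_P = c⁴/G = 1.210 × 10^44 N.
4.00 × 10^5 × 1.210 × 10^44 N = 4.842 × 10^49 N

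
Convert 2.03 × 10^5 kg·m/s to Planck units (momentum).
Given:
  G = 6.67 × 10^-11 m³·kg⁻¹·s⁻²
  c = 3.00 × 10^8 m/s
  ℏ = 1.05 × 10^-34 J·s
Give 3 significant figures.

3.11 × 10^4

Planck momentum: p_P = √(ℏc³/G) = 6.52 kg·m/s.
2.03 × 10^5 / 6.52 = 3.11 × 10^4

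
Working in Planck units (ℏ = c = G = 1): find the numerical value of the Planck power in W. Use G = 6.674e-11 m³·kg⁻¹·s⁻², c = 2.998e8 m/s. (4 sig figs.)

The unique combination of the constants set to 1 with dimensions of power is P_P = c⁵/G.
  = 2.422e42 / 6.674e-11
  = 3.629e52 W

3.629e52 W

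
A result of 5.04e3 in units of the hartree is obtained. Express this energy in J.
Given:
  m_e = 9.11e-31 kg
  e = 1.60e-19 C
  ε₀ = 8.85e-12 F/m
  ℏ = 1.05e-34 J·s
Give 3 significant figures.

One hartree: E_h = m_e e⁴/(4πε₀ℏ)² = 4.38e-18 J.
5.04e3 × 4.38e-18 J = 2.21e-14 J

2.21e-14 J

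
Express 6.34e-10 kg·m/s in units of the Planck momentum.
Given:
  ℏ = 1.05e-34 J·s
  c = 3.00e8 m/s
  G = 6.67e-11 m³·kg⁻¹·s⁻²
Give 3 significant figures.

9.72e-11

Planck momentum: p_P = √(ℏc³/G) = 6.52 kg·m/s.
6.34e-10 / 6.52 = 9.72e-11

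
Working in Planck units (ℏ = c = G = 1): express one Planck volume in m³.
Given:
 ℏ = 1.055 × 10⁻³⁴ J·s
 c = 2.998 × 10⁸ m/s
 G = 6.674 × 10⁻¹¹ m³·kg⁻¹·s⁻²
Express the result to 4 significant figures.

The unique combination of the constants set to 1 with dimensions of volume is V_P = (ℏG/c³)^(3/2).
  = √(1.784 × 10⁻²⁰⁹)
  = 4.224 × 10⁻¹⁰⁵ m³

4.224 × 10⁻¹⁰⁵ m³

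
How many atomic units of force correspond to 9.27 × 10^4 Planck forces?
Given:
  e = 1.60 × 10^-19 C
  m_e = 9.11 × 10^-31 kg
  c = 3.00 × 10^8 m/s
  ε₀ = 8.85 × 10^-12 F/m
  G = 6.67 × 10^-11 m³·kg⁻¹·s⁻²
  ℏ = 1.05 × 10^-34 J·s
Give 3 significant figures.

Planck force: F_P = c⁴/G = 1.21 × 10^44 N
atomic unit of force: F_au = E_h/a₀ = m_e²e⁶/((4πε₀)³ℏ⁴) = 8.33 × 10^-8 N
9.27 × 10^4 × 1.21 × 10^44 / 8.33 × 10^-8 = 1.35 × 10^56

1.35 × 10^56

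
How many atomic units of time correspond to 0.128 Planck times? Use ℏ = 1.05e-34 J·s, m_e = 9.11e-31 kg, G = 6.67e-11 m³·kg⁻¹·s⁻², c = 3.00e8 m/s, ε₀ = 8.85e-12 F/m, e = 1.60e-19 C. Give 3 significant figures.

2.87e-28

Planck time: t_P = √(ℏG/c⁵) = 5.37e-44 s
atomic unit of time: τ_au = (4πε₀)²ℏ³/(m_e e⁴) = 2.40e-17 s
0.128 × 5.37e-44 / 2.40e-17 = 2.87e-28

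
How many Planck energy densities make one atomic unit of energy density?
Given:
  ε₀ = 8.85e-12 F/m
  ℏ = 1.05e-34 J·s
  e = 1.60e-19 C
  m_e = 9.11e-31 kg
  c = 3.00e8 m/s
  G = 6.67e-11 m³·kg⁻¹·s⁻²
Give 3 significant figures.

6.44e-101

atomic unit of energy density: u_au = E_h/a₀³ = m_e⁴e¹⁰/((4πε₀)⁵ℏ⁸) = 3.01e13 J/m³
Planck energy density: u_P = c⁷/(ℏG²) = 4.68e113 J/m³
ratio = 3.01e13 / 4.68e113 = 6.44e-101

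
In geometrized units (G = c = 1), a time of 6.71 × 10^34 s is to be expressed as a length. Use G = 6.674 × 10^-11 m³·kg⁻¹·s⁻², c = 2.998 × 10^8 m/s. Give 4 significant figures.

2.012 × 10^43 m

Time → length via c.
6.71 × 10^34 s × (c) = 2.012 × 10^43 m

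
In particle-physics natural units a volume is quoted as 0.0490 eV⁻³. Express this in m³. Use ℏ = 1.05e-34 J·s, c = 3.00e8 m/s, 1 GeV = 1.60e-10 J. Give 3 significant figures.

Volume is [L]³ = [E]⁻³·(ℏc)³.
1 GeV⁻³ → (ℏc)³ × (1 GeV in J)⁻³ = 7.63e-48 m³.
Convert the energy scale: 0.0490 eV⁻³ = 4.90e25 GeV⁻³.
Result: 4.90e25 × 7.63e-48 = 3.74e-22 m³.

3.74e-22 m³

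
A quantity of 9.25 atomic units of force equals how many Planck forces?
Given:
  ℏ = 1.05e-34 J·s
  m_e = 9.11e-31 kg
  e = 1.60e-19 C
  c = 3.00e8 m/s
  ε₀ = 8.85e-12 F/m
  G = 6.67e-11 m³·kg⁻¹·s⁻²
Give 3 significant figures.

atomic unit of force: F_au = E_h/a₀ = m_e²e⁶/((4πε₀)³ℏ⁴) = 8.33e-8 N
Planck force: F_P = c⁴/G = 1.21e44 N
9.25 × 8.33e-8 / 1.21e44 = 6.34e-51

6.34e-51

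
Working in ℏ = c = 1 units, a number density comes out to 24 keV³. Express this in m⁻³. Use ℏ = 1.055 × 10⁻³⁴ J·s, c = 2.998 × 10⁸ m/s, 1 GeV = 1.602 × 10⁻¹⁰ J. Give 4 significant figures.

Number density is [L]⁻³ = [E]³/(ℏc)³.
1 GeV³ → 1/(ℏc)³ × (1 GeV in J)³ = 1.299 × 10⁴⁷ m⁻³.
Convert the energy scale: 24 keV³ = 2.40 × 10⁻¹⁷ GeV³.
Result: 2.40 × 10⁻¹⁷ × 1.299 × 10⁴⁷ = 3.119 × 10³⁰ m⁻³.

3.119 × 10³⁰ m⁻³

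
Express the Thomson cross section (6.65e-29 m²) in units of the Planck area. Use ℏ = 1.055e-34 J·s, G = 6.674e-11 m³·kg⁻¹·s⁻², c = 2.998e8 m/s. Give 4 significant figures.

2.545e41

Planck area: A_P = ℏG/c³ = 2.613e-70 m².
6.65e-29 / 2.613e-70 = 2.545e41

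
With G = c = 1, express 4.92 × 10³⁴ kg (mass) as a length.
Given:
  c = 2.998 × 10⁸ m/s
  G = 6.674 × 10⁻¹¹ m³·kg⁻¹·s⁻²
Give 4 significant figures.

3.653 × 10⁷ m

In G = c = 1 units mass has dimensions of length; the conversion factor is G/c².
4.92 × 10³⁴ kg × (G/c²) = 3.653 × 10⁷ m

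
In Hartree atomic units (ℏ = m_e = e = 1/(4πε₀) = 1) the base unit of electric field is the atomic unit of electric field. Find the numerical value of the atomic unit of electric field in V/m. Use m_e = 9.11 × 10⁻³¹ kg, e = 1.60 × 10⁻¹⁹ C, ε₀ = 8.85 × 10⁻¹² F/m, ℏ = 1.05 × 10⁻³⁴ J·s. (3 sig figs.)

E_au = E_h/(e a₀) = m_e²e⁵/((4πε₀)³ℏ⁴)
E_h = 4.38 × 10⁻¹⁸ J
a₀ = 5.26 × 10⁻¹¹ m
E_h/(e·a₀) = 5.20 × 10¹¹ V/m

5.20 × 10¹¹ V/m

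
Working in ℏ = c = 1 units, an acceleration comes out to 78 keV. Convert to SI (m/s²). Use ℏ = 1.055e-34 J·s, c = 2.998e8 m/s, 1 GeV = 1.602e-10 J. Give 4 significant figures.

3.551e28 m/s²

Acceleration is [L]/[T]² = c·[E]/ℏ.
1 GeV → c/ℏ × (1 GeV in J) = 4.552e32 m/s².
Convert the energy scale: 78 keV = 7.80e-5 GeV.
Result: 7.80e-5 × 4.552e32 = 3.551e28 m/s².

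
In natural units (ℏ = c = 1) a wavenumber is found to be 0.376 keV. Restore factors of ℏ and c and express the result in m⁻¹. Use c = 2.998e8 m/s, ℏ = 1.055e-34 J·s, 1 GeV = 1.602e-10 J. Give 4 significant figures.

Inverse length is [E]/(ℏc).
1 GeV → 1/(ℏc) × (1 GeV in J) = 5.065e15 m⁻¹.
Convert the energy scale: 0.376 keV = 3.76e-7 GeV.
Result: 3.76e-7 × 5.065e15 = 1.904e9 m⁻¹.

1.904e9 m⁻¹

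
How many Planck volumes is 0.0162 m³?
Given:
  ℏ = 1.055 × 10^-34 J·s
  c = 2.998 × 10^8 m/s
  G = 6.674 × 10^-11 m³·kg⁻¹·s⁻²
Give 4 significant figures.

3.835 × 10^102

Planck volume: V_P = (ℏG/c³)^(3/2) = 4.224 × 10^-105 m³.
0.0162 / 4.224 × 10^-105 = 3.835 × 10^102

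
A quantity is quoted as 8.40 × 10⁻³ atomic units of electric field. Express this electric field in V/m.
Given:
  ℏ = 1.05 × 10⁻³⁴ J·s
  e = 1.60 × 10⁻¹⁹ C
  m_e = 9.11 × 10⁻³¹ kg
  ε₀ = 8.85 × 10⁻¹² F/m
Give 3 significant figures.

One atomic unit of electric field: E_au = E_h/(e a₀) = m_e²e⁵/((4πε₀)³ℏ⁴) = 5.20 × 10¹¹ V/m.
8.40 × 10⁻³ × 5.20 × 10¹¹ V/m = 4.37 × 10⁹ V/m

4.37 × 10⁹ V/m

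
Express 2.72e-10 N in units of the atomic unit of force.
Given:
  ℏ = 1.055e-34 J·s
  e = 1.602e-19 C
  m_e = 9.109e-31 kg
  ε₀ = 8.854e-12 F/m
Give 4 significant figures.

atomic unit of force: F_au = E_h/a₀ = m_e²e⁶/((4πε₀)³ℏ⁴) = 8.220e-8 N.
2.72e-10 / 8.220e-8 = 3.309e-3

3.309e-3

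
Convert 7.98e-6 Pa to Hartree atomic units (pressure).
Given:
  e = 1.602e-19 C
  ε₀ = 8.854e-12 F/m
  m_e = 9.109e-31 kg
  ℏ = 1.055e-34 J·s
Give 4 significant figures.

atomic unit of pressure: P_au = E_h/a₀³ = m_e⁴e¹⁰/((4πε₀)⁵ℏ⁸) = 2.929e13 Pa.
7.98e-6 / 2.929e13 = 2.724e-19

2.724e-19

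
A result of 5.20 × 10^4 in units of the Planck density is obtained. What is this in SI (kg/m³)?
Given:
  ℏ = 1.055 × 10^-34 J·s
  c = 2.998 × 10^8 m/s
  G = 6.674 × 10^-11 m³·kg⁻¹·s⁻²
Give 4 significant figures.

One Planck density: ρ_P = c⁵/(ℏG²) = 5.154 × 10^96 kg/m³.
5.20 × 10^4 × 5.154 × 10^96 kg/m³ = 2.680 × 10^101 kg/m³

2.680 × 10^101 kg/m³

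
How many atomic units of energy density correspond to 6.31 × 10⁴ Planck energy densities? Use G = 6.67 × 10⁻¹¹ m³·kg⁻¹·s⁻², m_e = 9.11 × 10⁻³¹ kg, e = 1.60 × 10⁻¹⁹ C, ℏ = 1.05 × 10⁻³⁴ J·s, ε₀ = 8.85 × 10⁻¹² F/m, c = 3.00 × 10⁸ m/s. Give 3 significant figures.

Planck energy density: u_P = c⁷/(ℏG²) = 4.68 × 10¹¹³ J/m³
atomic unit of energy density: u_au = E_h/a₀³ = m_e⁴e¹⁰/((4πε₀)⁵ℏ⁸) = 3.01 × 10¹³ J/m³
6.31 × 10⁴ × 4.68 × 10¹¹³ / 3.01 × 10¹³ = 9.80 × 10¹⁰⁴

9.80 × 10¹⁰⁴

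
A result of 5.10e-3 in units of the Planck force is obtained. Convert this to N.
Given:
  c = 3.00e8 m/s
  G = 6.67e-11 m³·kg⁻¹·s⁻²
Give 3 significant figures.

6.19e41 N

One Planck force: F_P = c⁴/G = 1.21e44 N.
5.10e-3 × 1.21e44 N = 6.19e41 N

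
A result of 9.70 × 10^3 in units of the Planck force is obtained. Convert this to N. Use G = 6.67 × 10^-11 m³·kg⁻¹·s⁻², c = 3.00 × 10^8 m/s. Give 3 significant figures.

1.18 × 10^48 N

One Planck force: F_P = c⁴/G = 1.21 × 10^44 N.
9.70 × 10^3 × 1.21 × 10^44 N = 1.18 × 10^48 N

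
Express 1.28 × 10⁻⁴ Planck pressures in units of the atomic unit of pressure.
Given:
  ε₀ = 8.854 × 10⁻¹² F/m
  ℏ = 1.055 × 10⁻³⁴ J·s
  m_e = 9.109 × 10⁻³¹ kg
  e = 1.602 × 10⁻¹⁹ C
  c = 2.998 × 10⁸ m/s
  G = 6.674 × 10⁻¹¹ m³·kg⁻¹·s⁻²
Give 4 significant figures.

2.024 × 10⁹⁶

Planck pressure: p_P = c⁷/(ℏG²) = 4.632 × 10¹¹³ Pa
atomic unit of pressure: P_au = E_h/a₀³ = m_e⁴e¹⁰/((4πε₀)⁵ℏ⁸) = 2.929 × 10¹³ Pa
1.28 × 10⁻⁴ × 4.632 × 10¹¹³ / 2.929 × 10¹³ = 2.024 × 10⁹⁶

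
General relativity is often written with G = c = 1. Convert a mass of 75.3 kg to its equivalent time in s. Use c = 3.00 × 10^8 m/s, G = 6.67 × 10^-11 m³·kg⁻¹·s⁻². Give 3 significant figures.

1.86 × 10^-34 s

Mass → time via G/c³.
75.3 kg × (G/c³) = 1.86 × 10^-34 s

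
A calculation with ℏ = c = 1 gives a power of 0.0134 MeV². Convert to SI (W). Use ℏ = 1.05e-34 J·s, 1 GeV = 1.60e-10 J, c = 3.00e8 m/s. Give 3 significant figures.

Power is [E]/[T] = [E]²/ℏ.
1 GeV² → 1/ℏ × (1 GeV in J)² = 2.44e14 W.
Convert the energy scale: 0.0134 MeV² = 1.34e-8 GeV².
Result: 1.34e-8 × 2.44e14 = 3.27e6 W.

3.27e6 W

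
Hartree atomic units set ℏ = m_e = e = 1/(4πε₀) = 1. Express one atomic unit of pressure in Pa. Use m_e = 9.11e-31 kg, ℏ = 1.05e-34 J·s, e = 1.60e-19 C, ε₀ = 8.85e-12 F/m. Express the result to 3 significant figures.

The unique combination of the constants set to 1 with dimensions of pressure is P_au = E_h/a₀³ = m_e⁴e¹⁰/((4πε₀)⁵ℏ⁸).
E_h = 4.38e-18 J
a₀ = 5.26e-11 m
E_h/a₀³ = 3.01e13 Pa

3.01e13 Pa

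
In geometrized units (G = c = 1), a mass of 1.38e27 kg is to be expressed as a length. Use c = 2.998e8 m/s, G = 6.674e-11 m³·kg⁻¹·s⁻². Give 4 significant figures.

1.025 m

In G = c = 1 units mass has dimensions of length; the conversion factor is G/c².
1.38e27 kg × (G/c²) = 1.025 m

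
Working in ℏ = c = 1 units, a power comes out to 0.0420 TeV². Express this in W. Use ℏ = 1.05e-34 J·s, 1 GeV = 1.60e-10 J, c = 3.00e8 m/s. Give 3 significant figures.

1.02e19 W

Power is [E]/[T] = [E]²/ℏ.
1 GeV² → 1/ℏ × (1 GeV in J)² = 2.44e14 W.
Convert the energy scale: 0.0420 TeV² = 4.20e4 GeV².
Result: 4.20e4 × 2.44e14 = 1.02e19 W.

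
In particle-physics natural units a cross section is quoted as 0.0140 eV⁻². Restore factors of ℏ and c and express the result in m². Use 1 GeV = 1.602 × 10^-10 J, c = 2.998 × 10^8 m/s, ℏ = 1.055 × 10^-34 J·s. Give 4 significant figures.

5.457 × 10^-16 m²

Area is [L]² = [E]⁻²·(ℏc)²; restore (ℏc)².
1 GeV⁻² → (ℏc)² × (1 GeV in J)⁻² = 3.898 × 10^-32 m².
Convert the energy scale: 0.0140 eV⁻² = 1.40 × 10^16 GeV⁻².
Result: 1.40 × 10^16 × 3.898 × 10^-32 = 5.457 × 10^-16 m².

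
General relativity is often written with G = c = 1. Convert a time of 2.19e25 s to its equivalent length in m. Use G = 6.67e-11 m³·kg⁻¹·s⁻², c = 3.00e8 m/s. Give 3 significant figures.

6.57e33 m

Time → length via c.
2.19e25 s × (c) = 6.57e33 m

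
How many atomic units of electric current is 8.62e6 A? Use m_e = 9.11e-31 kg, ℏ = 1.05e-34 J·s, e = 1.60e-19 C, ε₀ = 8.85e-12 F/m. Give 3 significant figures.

atomic unit of electric current: I_au = e E_h/ℏ = m_e e⁵/((4πε₀)²ℏ³) = 6.67e-3 A.
8.62e6 / 6.67e-3 = 1.29e9

1.29e9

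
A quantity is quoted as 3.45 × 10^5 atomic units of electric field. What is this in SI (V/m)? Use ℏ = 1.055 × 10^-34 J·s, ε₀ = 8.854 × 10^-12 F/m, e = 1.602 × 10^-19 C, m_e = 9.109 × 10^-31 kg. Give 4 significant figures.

1.770 × 10^17 V/m

One atomic unit of electric field: E_au = E_h/(e a₀) = m_e²e⁵/((4πε₀)³ℏ⁴) = 5.131 × 10^11 V/m.
3.45 × 10^5 × 5.131 × 10^11 V/m = 1.770 × 10^17 V/m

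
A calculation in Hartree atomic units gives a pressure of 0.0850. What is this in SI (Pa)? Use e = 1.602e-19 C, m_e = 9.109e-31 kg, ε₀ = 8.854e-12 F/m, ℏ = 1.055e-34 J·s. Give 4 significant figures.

One atomic unit of pressure: P_au = E_h/a₀³ = m_e⁴e¹⁰/((4πε₀)⁵ℏ⁸) = 2.929e13 Pa.
0.0850 × 2.929e13 Pa = 2.490e12 Pa

2.490e12 Pa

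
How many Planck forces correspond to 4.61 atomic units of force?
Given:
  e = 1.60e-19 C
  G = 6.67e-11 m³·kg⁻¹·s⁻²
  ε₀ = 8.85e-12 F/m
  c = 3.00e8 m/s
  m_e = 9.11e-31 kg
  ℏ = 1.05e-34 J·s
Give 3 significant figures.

atomic unit of force: F_au = E_h/a₀ = m_e²e⁶/((4πε₀)³ℏ⁴) = 8.33e-8 N
Planck force: F_P = c⁴/G = 1.21e44 N
4.61 × 8.33e-8 / 1.21e44 = 3.16e-51

3.16e-51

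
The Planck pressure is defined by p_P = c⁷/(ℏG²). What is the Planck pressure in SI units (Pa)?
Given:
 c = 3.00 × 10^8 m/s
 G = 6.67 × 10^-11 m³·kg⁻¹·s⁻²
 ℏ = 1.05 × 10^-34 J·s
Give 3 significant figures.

4.68 × 10^113 Pa

p_P = c⁷/(ℏG²)
  = 2.19 × 10^59 / 4.67 × 10^-55
  = 4.68 × 10^113 Pa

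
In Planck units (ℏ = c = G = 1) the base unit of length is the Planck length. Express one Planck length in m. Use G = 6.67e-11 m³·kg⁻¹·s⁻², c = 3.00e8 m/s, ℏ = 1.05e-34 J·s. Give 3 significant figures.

ℓ_P = √(ℏG/c³)
  = √(2.59e-70)
  = 1.61e-35 m

1.61e-35 m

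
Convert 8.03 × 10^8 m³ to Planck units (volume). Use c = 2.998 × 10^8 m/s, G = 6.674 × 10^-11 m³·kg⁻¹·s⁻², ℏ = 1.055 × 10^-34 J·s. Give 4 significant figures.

Planck volume: V_P = (ℏG/c³)^(3/2) = 4.224 × 10^-105 m³.
8.03 × 10^8 / 4.224 × 10^-105 = 1.901 × 10^113

1.901 × 10^113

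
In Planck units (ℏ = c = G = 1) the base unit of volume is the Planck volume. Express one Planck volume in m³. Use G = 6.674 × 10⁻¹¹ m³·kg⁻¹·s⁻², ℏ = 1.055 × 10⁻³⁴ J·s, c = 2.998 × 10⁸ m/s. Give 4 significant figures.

V_P = (ℏG/c³)^(3/2)
  = √(1.784 × 10⁻²⁰⁹)
  = 4.224 × 10⁻¹⁰⁵ m³

4.224 × 10⁻¹⁰⁵ m³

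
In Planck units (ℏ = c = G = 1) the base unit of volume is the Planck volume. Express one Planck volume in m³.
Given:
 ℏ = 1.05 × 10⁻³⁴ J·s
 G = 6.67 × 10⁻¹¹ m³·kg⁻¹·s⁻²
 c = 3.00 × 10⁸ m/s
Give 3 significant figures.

V_P = (ℏG/c³)^(3/2)
  = √(1.75 × 10⁻²⁰⁹)
  = 4.18 × 10⁻¹⁰⁵ m³

4.18 × 10⁻¹⁰⁵ m³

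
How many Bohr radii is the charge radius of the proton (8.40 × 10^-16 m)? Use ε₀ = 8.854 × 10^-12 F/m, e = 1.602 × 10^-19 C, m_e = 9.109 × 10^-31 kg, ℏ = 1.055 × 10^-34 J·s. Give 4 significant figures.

1.586 × 10^-5

Bohr radius: a₀ = 4πε₀ℏ²/(m_e e²) = 5.297 × 10^-11 m.
8.40 × 10^-16 / 5.297 × 10^-11 = 1.586 × 10^-5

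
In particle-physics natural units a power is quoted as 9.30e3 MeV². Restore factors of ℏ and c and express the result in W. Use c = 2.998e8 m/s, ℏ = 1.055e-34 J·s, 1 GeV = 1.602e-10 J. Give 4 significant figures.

2.262e12 W

Power is [E]/[T] = [E]²/ℏ.
1 GeV² → 1/ℏ × (1 GeV in J)² = 2.433e14 W.
Convert the energy scale: 9.30e3 MeV² = 9.30e-3 GeV².
Result: 9.30e-3 × 2.433e14 = 2.262e12 W.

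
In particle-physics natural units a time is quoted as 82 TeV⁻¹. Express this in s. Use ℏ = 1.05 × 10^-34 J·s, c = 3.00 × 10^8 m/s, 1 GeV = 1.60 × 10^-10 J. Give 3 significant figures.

5.38 × 10^-26 s

A time is [E]⁻¹ in ℏ=c=1; restore one factor of ℏ.
1 GeV⁻¹ → ℏ × (1 GeV in J)⁻¹ = 6.56 × 10^-25 s.
Convert the energy scale: 82 TeV⁻¹ = 0.0820 GeV⁻¹.
Result: 0.0820 × 6.56 × 10^-25 = 5.38 × 10^-26 s.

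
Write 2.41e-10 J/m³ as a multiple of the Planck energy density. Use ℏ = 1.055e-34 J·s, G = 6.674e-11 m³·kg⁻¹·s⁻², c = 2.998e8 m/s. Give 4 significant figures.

Planck energy density: u_P = c⁷/(ℏG²) = 4.632e113 J/m³.
2.41e-10 / 4.632e113 = 5.203e-124

5.203e-124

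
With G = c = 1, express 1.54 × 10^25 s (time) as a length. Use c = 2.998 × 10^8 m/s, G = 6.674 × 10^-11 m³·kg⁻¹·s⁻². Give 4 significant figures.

Time → length via c.
1.54 × 10^25 s × (c) = 4.617 × 10^33 m

4.617 × 10^33 m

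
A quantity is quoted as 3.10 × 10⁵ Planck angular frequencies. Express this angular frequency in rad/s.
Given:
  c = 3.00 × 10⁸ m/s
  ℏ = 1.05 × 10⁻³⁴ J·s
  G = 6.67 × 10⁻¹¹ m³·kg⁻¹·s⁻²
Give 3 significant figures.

One Planck angular frequency: ω_P = √(c⁵/(ℏG)) = 1.86 × 10⁴³ rad/s.
3.10 × 10⁵ × 1.86 × 10⁴³ rad/s = 5.77 × 10⁴⁸ rad/s

5.77 × 10⁴⁸ rad/s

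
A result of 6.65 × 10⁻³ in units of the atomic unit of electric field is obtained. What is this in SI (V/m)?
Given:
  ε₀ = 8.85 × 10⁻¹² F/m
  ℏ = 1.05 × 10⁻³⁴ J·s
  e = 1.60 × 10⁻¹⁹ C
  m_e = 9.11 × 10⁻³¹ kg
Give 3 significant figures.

One atomic unit of electric field: E_au = E_h/(e a₀) = m_e²e⁵/((4πε₀)³ℏ⁴) = 5.20 × 10¹¹ V/m.
6.65 × 10⁻³ × 5.20 × 10¹¹ V/m = 3.46 × 10⁹ V/m

3.46 × 10⁹ V/m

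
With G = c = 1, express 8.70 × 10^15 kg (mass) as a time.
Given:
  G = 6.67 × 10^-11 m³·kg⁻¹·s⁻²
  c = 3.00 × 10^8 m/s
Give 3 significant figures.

Mass → time via G/c³.
8.70 × 10^15 kg × (G/c³) = 2.15 × 10^-20 s

2.15 × 10^-20 s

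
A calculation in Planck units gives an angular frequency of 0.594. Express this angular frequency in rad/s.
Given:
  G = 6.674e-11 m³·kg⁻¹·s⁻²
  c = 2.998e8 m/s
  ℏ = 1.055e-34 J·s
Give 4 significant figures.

One Planck angular frequency: ω_P = √(c⁵/(ℏG)) = 1.855e43 rad/s.
0.594 × 1.855e43 rad/s = 1.102e43 rad/s

1.102e43 rad/s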